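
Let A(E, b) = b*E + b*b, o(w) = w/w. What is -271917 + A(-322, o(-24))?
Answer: -272238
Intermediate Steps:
o(w) = 1
A(E, b) = b² + E*b (A(E, b) = E*b + b² = b² + E*b)
-271917 + A(-322, o(-24)) = -271917 + 1*(-322 + 1) = -271917 + 1*(-321) = -271917 - 321 = -272238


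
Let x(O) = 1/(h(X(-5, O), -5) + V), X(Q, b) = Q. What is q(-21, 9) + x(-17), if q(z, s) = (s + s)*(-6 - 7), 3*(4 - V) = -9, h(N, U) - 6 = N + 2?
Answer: -2339/10 ≈ -233.90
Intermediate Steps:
h(N, U) = 8 + N (h(N, U) = 6 + (N + 2) = 6 + (2 + N) = 8 + N)
V = 7 (V = 4 - 1/3*(-9) = 4 + 3 = 7)
q(z, s) = -26*s (q(z, s) = (2*s)*(-13) = -26*s)
x(O) = 1/10 (x(O) = 1/((8 - 5) + 7) = 1/(3 + 7) = 1/10)
q(-21, 9) + x(-17) = -26*9 + 1/10 = -234 + 1/10 = -2339/10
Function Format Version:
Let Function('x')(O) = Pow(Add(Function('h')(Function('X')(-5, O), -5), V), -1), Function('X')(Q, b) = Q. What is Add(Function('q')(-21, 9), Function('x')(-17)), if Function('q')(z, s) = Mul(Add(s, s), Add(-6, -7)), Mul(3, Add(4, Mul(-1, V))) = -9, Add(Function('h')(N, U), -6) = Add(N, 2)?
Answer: Rational(-2339, 10) ≈ -233.90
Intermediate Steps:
Function('h')(N, U) = Add(8, N) (Function('h')(N, U) = Add(6, Add(N, 2)) = Add(6, Add(2, N)) = Add(8, N))
V = 7 (V = Add(4, Mul(Rational(-1, 3), -9)) = Add(4, 3) = 7)
Function('q')(z, s) = Mul(-26, s) (Function('q')(z, s) = Mul(Mul(2, s), -13) = Mul(-26, s))
Function('x')(O) = Rational(1, 10) (Function('x')(O) = Pow(Add(Add(8, -5), 7), -1) = Pow(Add(3, 7), -1) = Pow(10, -1) = Rational(1, 10))
Add(Function('q')(-21, 9), Function('x')(-17)) = Add(Mul(-26, 9), Rational(1, 10)) = Add(-234, Rational(1, 10)) = Rational(-2339, 10)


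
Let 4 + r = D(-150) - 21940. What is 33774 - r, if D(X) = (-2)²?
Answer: 55714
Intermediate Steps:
D(X) = 4
r = -21940 (r = -4 + (4 - 21940) = -4 - 21936 = -21940)
33774 - r = 33774 - 1*(-21940) = 33774 + 21940 = 55714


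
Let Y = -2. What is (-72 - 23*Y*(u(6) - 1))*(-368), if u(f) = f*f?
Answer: -565984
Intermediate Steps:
u(f) = f²
(-72 - 23*Y*(u(6) - 1))*(-368) = (-72 - (-46)*(6² - 1))*(-368) = (-72 - (-46)*(36 - 1))*(-368) = (-72 - (-46)*35)*(-368) = (-72 - 23*(-70))*(-368) = (-72 + 1610)*(-368) = 1538*(-368) = -565984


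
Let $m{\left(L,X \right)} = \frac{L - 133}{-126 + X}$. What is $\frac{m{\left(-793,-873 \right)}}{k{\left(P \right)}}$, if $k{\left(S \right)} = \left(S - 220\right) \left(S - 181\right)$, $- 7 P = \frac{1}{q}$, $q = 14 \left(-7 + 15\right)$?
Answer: $\frac{569171456}{24451440388695} \approx 2.3278 \cdot 10^{-5}$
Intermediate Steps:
$m{\left(L,X \right)} = \frac{-133 + L}{-126 + X}$
$q = 112$ ($q = 14 \cdot 8 = 112$)
$P = - \frac{1}{784}$ ($P = - \frac{1}{7 \cdot 112} = \left(- \frac{1}{7}\right) \frac{1}{112} = - \frac{1}{784} \approx -0.0012755$)
$k{\left(S \right)} = \left(-220 + S\right) \left(-181 + S\right)$
$\frac{m{\left(-793,-873 \right)}}{k{\left(P \right)}} = \frac{\frac{1}{-126 - 873} \left(-133 - 793\right)}{39820 + \left(- \frac{1}{784}\right)^{2} - - \frac{401}{784}} = \frac{\frac{1}{-999} \left(-926\right)}{39820 + \frac{1}{614656} + \frac{401}{784}} = \frac{\left(- \frac{1}{999}\right) \left(-926\right)}{\frac{24475916305}{614656}} = \frac{926}{999} \cdot \frac{614656}{24475916305} = \frac{569171456}{24451440388695}$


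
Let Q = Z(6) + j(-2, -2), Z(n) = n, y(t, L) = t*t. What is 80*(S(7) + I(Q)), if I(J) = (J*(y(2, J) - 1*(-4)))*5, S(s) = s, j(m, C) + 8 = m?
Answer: -12240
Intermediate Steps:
y(t, L) = t**2
j(m, C) = -8 + m
Q = -4 (Q = 6 + (-8 - 2) = 6 - 10 = -4)
I(J) = 40*J (I(J) = (J*(2**2 - 1*(-4)))*5 = (J*(4 + 4))*5 = (J*8)*5 = (8*J)*5 = 40*J)
80*(S(7) + I(Q)) = 80*(7 + 40*(-4)) = 80*(7 - 160) = 80*(-153) = -12240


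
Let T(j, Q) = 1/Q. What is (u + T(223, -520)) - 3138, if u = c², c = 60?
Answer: 240239/520 ≈ 462.00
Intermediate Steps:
u = 3600 (u = 60² = 3600)
(u + T(223, -520)) - 3138 = (3600 + 1/(-520)) - 3138 = (3600 - 1/520) - 3138 = 1871999/520 - 3138 = 240239/520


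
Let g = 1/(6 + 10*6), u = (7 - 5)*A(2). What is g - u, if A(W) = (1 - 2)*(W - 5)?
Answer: -395/66 ≈ -5.9848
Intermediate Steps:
A(W) = 5 - W (A(W) = -(-5 + W) = 5 - W)
u = 6 (u = (7 - 5)*(5 - 1*2) = 2*(5 - 2) = 2*3 = 6)
g = 1/66 (g = 1/(6 + 60) = 1/66 ≈ 0.015152)
g - u = 1/66 - 1*6 = 1/66 - 6 = -395/66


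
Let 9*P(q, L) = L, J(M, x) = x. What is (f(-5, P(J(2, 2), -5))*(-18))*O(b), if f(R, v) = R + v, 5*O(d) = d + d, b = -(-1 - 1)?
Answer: 80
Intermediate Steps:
P(q, L) = L/9
b = 2 (b = -1*(-2) = 2)
O(d) = 2*d/5 (O(d) = (d + d)/5 = (2*d)/5 = 2*d/5)
(f(-5, P(J(2, 2), -5))*(-18))*O(b) = ((-5 + (⅑)*(-5))*(-18))*((⅖)*2) = ((-5 - 5/9)*(-18))*(⅘) = -50/9*(-18)*(⅘) = 100*(⅘) = 80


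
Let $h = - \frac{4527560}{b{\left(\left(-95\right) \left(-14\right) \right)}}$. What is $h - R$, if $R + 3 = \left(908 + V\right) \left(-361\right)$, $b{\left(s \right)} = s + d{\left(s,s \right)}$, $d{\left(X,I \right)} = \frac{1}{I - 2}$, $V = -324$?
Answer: $\frac{366358691627}{1766241} \approx 2.0742 \cdot 10^{5}$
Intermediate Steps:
$d{\left(X,I \right)} = \frac{1}{-2 + I}$
$b{\left(s \right)} = s + \frac{1}{-2 + s}$
$R = -210827$ ($R = -3 + \left(908 - 324\right) \left(-361\right) = -3 + 584 \left(-361\right) = -3 - 210824 = -210827$)
$h = - \frac{6012599680}{1766241}$ ($h = - \frac{4527560}{\frac{1}{-2 - -1330} \left(1 + \left(-95\right) \left(-14\right) \left(-2 - -1330\right)\right)} = - \frac{4527560}{\frac{1}{-2 + 1330} \left(1 + 1330 \left(-2 + 1330\right)\right)} = - \frac{4527560}{\frac{1}{1328} \left(1 + 1330 \cdot 1328\right)} = - \frac{4527560}{\frac{1}{1328} \left(1 + 1766240\right)} = - \frac{4527560}{\frac{1}{1328} \cdot 1766241} = - \frac{4527560}{\frac{1766241}{1328}} = \left(-4527560\right) \frac{1328}{1766241} = - \frac{6012599680}{1766241} \approx -3404.2$)
$h - R = - \frac{6012599680}{1766241} - -210827 = - \frac{6012599680}{1766241} + 210827 = \frac{366358691627}{1766241}$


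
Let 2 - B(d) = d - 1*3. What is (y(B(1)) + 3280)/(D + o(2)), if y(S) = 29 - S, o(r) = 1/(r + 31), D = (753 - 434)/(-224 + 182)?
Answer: -101794/233 ≈ -436.88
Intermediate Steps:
B(d) = 5 - d (B(d) = 2 - (d - 1*3) = 2 - (d - 3) = 2 - (-3 + d) = 2 + (3 - d) = 5 - d)
D = -319/42 (D = 319/(-42) = 319*(-1/42) = -319/42 ≈ -7.5952)
o(r) = 1/(31 + r)
(y(B(1)) + 3280)/(D + o(2)) = ((29 - (5 - 1*1)) + 3280)/(-319/42 + 1/(31 + 2)) = ((29 - (5 - 1)) + 3280)/(-319/42 + 1/33) = ((29 - 1*4) + 3280)/(-319/42 + 1/33) = ((29 - 4) + 3280)/(-1165/154) = (25 + 3280)*(-154/1165) = 3305*(-154/1165) = -101794/233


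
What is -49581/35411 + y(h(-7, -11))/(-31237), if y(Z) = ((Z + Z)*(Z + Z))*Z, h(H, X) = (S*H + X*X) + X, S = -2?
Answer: -271610611553/1106133407 ≈ -245.55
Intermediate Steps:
h(H, X) = X + X**2 - 2*H (h(H, X) = (-2*H + X*X) + X = (-2*H + X**2) + X = (X**2 - 2*H) + X = X + X**2 - 2*H)
y(Z) = 4*Z**3 (y(Z) = ((2*Z)*(2*Z))*Z = (4*Z**2)*Z = 4*Z**3)
-49581/35411 + y(h(-7, -11))/(-31237) = -49581/35411 + (4*(-11 + (-11)**2 - 2*(-7))**3)/(-31237) = -49581*1/35411 + (4*(-11 + 121 + 14)**3)*(-1/31237) = -49581/35411 + (4*124**3)*(-1/31237) = -49581/35411 + (4*1906624)*(-1/31237) = -49581/35411 + 7626496*(-1/31237) = -49581/35411 - 7626496/31237 = -271610611553/1106133407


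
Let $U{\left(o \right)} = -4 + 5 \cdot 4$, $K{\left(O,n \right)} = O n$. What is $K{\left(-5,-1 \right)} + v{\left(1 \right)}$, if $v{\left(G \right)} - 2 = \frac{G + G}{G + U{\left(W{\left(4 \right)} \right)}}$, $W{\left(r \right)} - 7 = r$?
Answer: $\frac{121}{17} \approx 7.1176$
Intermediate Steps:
$W{\left(r \right)} = 7 + r$
$U{\left(o \right)} = 16$ ($U{\left(o \right)} = -4 + 20 = 16$)
$v{\left(G \right)} = 2 + \frac{2 G}{16 + G}$ ($v{\left(G \right)} = 2 + \frac{G + G}{G + 16} = 2 + \frac{2 G}{16 + G}$)
$K{\left(-5,-1 \right)} + v{\left(1 \right)} = \left(-5\right) \left(-1\right) + \frac{4 \left(8 + 1\right)}{16 + 1} = 5 + 4 \cdot \frac{1}{17} \cdot 9 = 5 + \frac{36}{17} = \frac{121}{17}$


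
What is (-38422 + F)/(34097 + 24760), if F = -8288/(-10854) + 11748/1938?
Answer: -67338766084/103171671297 ≈ -0.65269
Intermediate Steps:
F = 11964578/1752921 (F = -8288*(-1/10854) + 11748*(1/1938) = 4144/5427 + 1958/323 = 11964578/1752921 ≈ 6.8255)
(-38422 + F)/(34097 + 24760) = (-38422 + 11964578/1752921)/(34097 + 24760) = -67338766084/1752921/58857 = -67338766084/1752921*1/58857 = -67338766084/103171671297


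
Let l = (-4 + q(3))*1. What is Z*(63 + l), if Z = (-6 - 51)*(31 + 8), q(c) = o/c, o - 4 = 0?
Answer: -134121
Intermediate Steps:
o = 4 (o = 4 + 0 = 4)
q(c) = 4/c
l = -8/3 (l = (-4 + 4/3)*1 = -8/3*1 = -8/3 ≈ -2.6667)
Z = -2223 (Z = -57*39 = -2223)
Z*(63 + l) = -2223*(63 - 8/3) = -2223*181/3 = -134121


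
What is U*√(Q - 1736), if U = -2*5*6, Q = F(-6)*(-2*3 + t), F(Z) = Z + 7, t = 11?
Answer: -60*I*√1731 ≈ -2496.3*I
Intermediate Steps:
F(Z) = 7 + Z
Q = 5 (Q = (7 - 6)*(-2*3 + 11) = 1*(-6 + 11) = 1*5 = 5)
U = -60 (U = -10*6 = -60)
U*√(Q - 1736) = -60*√(5 - 1736) = -60*I*√1731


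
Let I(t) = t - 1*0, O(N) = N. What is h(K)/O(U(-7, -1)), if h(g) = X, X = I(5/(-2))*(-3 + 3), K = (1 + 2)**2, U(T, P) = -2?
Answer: 0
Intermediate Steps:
I(t) = t (I(t) = t + 0 = t)
K = 9 (K = 3**2 = 9)
X = 0 (X = (5/(-2))*(-3 + 3) = (5*(-1/2))*0 = -5/2*0 = 0)
h(g) = 0
h(K)/O(U(-7, -1)) = 0/(-2) = 0*(-1/2) = 0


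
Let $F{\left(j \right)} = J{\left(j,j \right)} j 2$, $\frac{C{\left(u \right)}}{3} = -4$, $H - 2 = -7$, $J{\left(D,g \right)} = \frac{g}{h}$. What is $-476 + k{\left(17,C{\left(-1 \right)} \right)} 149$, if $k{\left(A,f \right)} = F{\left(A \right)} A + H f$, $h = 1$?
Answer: $1472538$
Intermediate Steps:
$J{\left(D,g \right)} = g$ ($J{\left(D,g \right)} = \frac{g}{1} = g 1 = g$)
$H = -5$ ($H = 2 - 7 = -5$)
$C{\left(u \right)} = -12$ ($C{\left(u \right)} = 3 \left(-4\right) = -12$)
$F{\left(j \right)} = 2 j^{2}$ ($F{\left(j \right)} = j j 2 = j^{2} \cdot 2 = 2 j^{2}$)
$k{\left(A,f \right)} = - 5 f + 2 A^{3}$ ($k{\left(A,f \right)} = 2 A^{2} A - 5 f = 2 A^{3} - 5 f = - 5 f + 2 A^{3}$)
$-476 + k{\left(17,C{\left(-1 \right)} \right)} 149 = -476 + \left(\left(-5\right) \left(-12\right) + 2 \cdot 17^{3}\right) 149 = -476 + \left(60 + 2 \cdot 4913\right) 149 = -476 + \left(60 + 9826\right) 149 = -476 + 9886 \cdot 149 = -476 + 1473014 = 1472538$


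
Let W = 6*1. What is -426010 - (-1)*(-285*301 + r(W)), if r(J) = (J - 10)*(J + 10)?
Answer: -511859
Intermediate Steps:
W = 6
r(J) = (-10 + J)*(10 + J)
-426010 - (-1)*(-285*301 + r(W)) = -426010 - (-1)*(-285*301 + (-100 + 6**2)) = -426010 - (-1)*(-85785 + (-100 + 36)) = -426010 - (-1)*(-85785 - 64) = -426010 - (-1)*(-85849) = -426010 - 1*85849 = -426010 - 85849 = -511859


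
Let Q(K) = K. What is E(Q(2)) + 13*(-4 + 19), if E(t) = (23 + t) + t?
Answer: 222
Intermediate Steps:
E(t) = 23 + 2*t
E(Q(2)) + 13*(-4 + 19) = (23 + 2*2) + 13*(-4 + 19) = (23 + 4) + 13*15 = 27 + 195 = 222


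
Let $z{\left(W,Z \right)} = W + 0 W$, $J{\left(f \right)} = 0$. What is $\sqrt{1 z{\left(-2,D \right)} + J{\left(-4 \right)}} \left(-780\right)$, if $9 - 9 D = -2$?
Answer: $- 780 i \sqrt{2} \approx - 1103.1 i$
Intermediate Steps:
$D = \frac{11}{9}$ ($D = 1 - - \frac{2}{9} = 1 + \frac{2}{9} = \frac{11}{9} \approx 1.2222$)
$z{\left(W,Z \right)} = W$ ($z{\left(W,Z \right)} = W + 0 = W$)
$\sqrt{1 z{\left(-2,D \right)} + J{\left(-4 \right)}} \left(-780\right) = \sqrt{1 \left(-2\right) + 0} \left(-780\right) = \sqrt{-2 + 0} \left(-780\right) = \sqrt{-2} \left(-780\right) = i \sqrt{2} \left(-780\right) = - 780 i \sqrt{2}$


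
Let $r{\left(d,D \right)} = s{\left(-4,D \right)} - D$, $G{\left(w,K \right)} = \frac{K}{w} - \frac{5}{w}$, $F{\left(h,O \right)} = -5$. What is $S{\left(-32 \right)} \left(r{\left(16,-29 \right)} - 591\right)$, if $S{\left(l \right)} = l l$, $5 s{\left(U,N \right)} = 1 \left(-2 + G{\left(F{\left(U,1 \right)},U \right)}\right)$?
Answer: $- \frac{14388224}{25} \approx -5.7553 \cdot 10^{5}$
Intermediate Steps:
$G{\left(w,K \right)} = - \frac{5}{w} + \frac{K}{w}$
$s{\left(U,N \right)} = - \frac{1}{5} - \frac{U}{25}$ ($s{\left(U,N \right)} = \frac{1 \left(-2 + \frac{-5 + U}{-5}\right)}{5} = \frac{1 \left(-2 - \frac{-5 + U}{5}\right)}{5} = \frac{1 \left(-2 - \left(-1 + \frac{U}{5}\right)\right)}{5} = \frac{1 \left(-1 - \frac{U}{5}\right)}{5} = \frac{-1 - \frac{U}{5}}{5} = - \frac{1}{5} - \frac{U}{25}$)
$r{\left(d,D \right)} = - \frac{1}{25} - D$ ($r{\left(d,D \right)} = \left(- \frac{1}{5} - - \frac{4}{25}\right) - D = \left(- \frac{1}{5} + \frac{4}{25}\right) - D = - \frac{1}{25} - D$)
$S{\left(l \right)} = l^{2}$
$S{\left(-32 \right)} \left(r{\left(16,-29 \right)} - 591\right) = \left(-32\right)^{2} \left(\left(- \frac{1}{25} - -29\right) - 591\right) = 1024 \left(\left(- \frac{1}{25} + 29\right) - 591\right) = 1024 \left(\frac{724}{25} - 591\right) = 1024 \left(- \frac{14051}{25}\right) = - \frac{14388224}{25}$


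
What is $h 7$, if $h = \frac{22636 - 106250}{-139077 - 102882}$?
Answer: $\frac{585298}{241959} \approx 2.419$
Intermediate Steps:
$h = \frac{83614}{241959}$ ($h = - \frac{83614}{-241959} = \left(-83614\right) \left(- \frac{1}{241959}\right) = \frac{83614}{241959} \approx 0.34557$)
$h 7 = \frac{83614}{241959} \cdot 7 = \frac{585298}{241959}$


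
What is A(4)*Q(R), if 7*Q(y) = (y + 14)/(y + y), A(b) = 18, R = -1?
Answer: -117/7 ≈ -16.714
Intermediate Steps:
Q(y) = (14 + y)/(14*y) (Q(y) = ((y + 14)/(y + y))/7 = ((14 + y)/((2*y)))/7 = ((14 + y)*(1/(2*y)))/7 = ((14 + y)/(2*y))/7 = (14 + y)/(14*y))
A(4)*Q(R) = 18*((1/14)*(14 - 1)/(-1)) = 18*((1/14)*(-1)*13) = 18*(-13/14) = -117/7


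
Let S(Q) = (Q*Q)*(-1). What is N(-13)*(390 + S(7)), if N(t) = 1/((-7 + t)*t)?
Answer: 341/260 ≈ 1.3115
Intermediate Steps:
N(t) = 1/(t*(-7 + t))
S(Q) = -Q² (S(Q) = Q²*(-1) = -Q²)
N(-13)*(390 + S(7)) = (1/((-13)*(-7 - 13)))*(390 - 1*7²) = (-1/13/(-20))*(390 - 1*49) = (-1/13*(-1/20))*(390 - 49) = (1/260)*341 = 341/260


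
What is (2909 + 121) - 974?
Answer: 2056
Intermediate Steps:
(2909 + 121) - 974 = 3030 - 974 = 2056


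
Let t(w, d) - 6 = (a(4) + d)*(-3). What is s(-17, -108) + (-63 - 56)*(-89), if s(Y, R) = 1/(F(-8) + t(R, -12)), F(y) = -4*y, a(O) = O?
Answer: 656643/62 ≈ 10591.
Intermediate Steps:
t(w, d) = -6 - 3*d (t(w, d) = 6 + (4 + d)*(-3) = 6 + (-12 - 3*d) = -6 - 3*d)
s(Y, R) = 1/62 (s(Y, R) = 1/(-4*(-8) + (-6 - 3*(-12))) = 1/(32 + (-6 + 36)) = 1/(32 + 30) = 1/62)
s(-17, -108) + (-63 - 56)*(-89) = 1/62 + (-63 - 56)*(-89) = 1/62 - 119*(-89) = 1/62 + 10591 = 656643/62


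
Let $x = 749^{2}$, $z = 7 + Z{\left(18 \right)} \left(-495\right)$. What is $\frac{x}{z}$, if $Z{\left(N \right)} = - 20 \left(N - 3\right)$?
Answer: $\frac{561001}{148507} \approx 3.7776$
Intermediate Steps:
$Z{\left(N \right)} = 60 - 20 N$ ($Z{\left(N \right)} = - 20 \left(-3 + N\right) = 60 - 20 N$)
$z = 148507$ ($z = 7 + \left(60 - 360\right) \left(-495\right) = 7 - -148500 = 7 + 148500 = 148507$)
$x = 561001$
$\frac{x}{z} = \frac{561001}{148507}$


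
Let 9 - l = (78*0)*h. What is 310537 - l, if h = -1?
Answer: 310528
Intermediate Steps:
l = 9 (l = 9 - 78*0*(-1) = 9 - 0*(-1) = 9 - 1*0 = 9 + 0 = 9)
310537 - l = 310537 - 1*9 = 310537 - 9 = 310528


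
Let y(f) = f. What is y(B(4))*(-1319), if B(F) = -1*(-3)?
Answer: -3957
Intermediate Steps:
B(F) = 3
y(B(4))*(-1319) = 3*(-1319) = -3957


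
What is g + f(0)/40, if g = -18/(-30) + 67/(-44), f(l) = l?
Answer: -203/220 ≈ -0.92273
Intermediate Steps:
g = -203/220 (g = -18*(-1/30) + 67*(-1/44) = 3/5 - 67/44 = -203/220 ≈ -0.92273)
g + f(0)/40 = -203/220 + 0/40 = -203/220 + 0*(1/40) = -203/220 + 0 = -203/220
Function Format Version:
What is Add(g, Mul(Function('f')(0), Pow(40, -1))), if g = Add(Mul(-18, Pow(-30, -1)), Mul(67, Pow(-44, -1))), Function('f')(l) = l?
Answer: Rational(-203, 220) ≈ -0.92273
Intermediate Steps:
g = Rational(-203, 220) (g = Add(Mul(-18, Rational(-1, 30)), Mul(67, Rational(-1, 44))) = Add(Rational(3, 5), Rational(-67, 44)) = Rational(-203, 220) ≈ -0.92273)
Add(g, Mul(Function('f')(0), Pow(40, -1))) = Add(Rational(-203, 220), Mul(0, Pow(40, -1))) = Add(Rational(-203, 220), Mul(0, Rational(1, 40))) = Add(Rational(-203, 220), 0) = Rational(-203, 220)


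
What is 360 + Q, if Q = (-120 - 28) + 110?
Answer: 322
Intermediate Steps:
Q = -38 (Q = -148 + 110 = -38)
360 + Q = 360 - 38 = 322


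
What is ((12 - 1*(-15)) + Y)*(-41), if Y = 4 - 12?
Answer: -779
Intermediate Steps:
Y = -8
((12 - 1*(-15)) + Y)*(-41) = ((12 - 1*(-15)) - 8)*(-41) = ((12 + 15) - 8)*(-41) = (27 - 8)*(-41) = 19*(-41) = -779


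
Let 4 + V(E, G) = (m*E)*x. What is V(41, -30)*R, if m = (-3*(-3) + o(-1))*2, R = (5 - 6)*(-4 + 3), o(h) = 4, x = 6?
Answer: 6392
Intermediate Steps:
R = 1 (R = -1*(-1) = 1)
m = 26 (m = (-3*(-3) + 4)*2 = (9 + 4)*2 = 13*2 = 26)
V(E, G) = -4 + 156*E (V(E, G) = -4 + (26*E)*6 = -4 + 156*E)
V(41, -30)*R = (-4 + 156*41)*1 = (-4 + 6396)*1 = 6392*1 = 6392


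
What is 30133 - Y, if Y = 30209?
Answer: -76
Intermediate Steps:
30133 - Y = 30133 - 1*30209 = 30133 - 30209 = -76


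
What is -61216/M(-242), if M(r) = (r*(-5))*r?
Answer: 15304/73205 ≈ 0.20906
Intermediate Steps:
M(r) = -5*r**2 (M(r) = (-5*r)*r = -5*r**2)
-61216/M(-242) = -61216/((-5*(-242)**2)) = -61216/((-5*58564)) = -61216/(-292820) = -61216*(-1/292820) = 15304/73205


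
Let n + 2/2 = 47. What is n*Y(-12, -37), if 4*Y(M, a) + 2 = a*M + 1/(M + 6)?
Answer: 60973/12 ≈ 5081.1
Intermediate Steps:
n = 46 (n = -1 + 47 = 46)
Y(M, a) = -1/2 + 1/(4*(6 + M)) + M*a/4 (Y(M, a) = -1/2 + (a*M + 1/(M + 6))/4 = -1/2 + (M*a + 1/(6 + M))/4 = -1/2 + (1/(6 + M) + M*a)/4 = -1/2 + (1/(4*(6 + M)) + M*a/4) = -1/2 + 1/(4*(6 + M)) + M*a/4)
n*Y(-12, -37) = 46*((-11 - 2*(-12) - 37*(-12)**2 + 6*(-12)*(-37))/(4*(6 - 12))) = 46*((1/4)*(-11 + 24 - 37*144 + 2664)/(-6)) = 46*((1/4)*(-1/6)*(-11 + 24 - 5328 + 2664)) = 46*((1/4)*(-1/6)*(-2651)) = 46*(2651/24) = 60973/12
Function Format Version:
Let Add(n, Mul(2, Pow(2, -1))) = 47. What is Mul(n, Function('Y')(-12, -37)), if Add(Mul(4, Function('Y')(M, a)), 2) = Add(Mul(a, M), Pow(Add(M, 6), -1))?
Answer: Rational(60973, 12) ≈ 5081.1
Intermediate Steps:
n = 46 (n = Add(-1, 47) = 46)
Function('Y')(M, a) = Add(Rational(-1, 2), Mul(Rational(1, 4), Pow(Add(6, M), -1)), Mul(Rational(1, 4), M, a)) (Function('Y')(M, a) = Add(Rational(-1, 2), Mul(Rational(1, 4), Add(Mul(a, M), Pow(Add(M, 6), -1)))) = Add(Rational(-1, 2), Mul(Rational(1, 4), Add(Mul(M, a), Pow(Add(6, M), -1)))) = Add(Rational(-1, 2), Mul(Rational(1, 4), Add(Pow(Add(6, M), -1), Mul(M, a)))) = Add(Rational(-1, 2), Add(Mul(Rational(1, 4), Pow(Add(6, M), -1)), Mul(Rational(1, 4), M, a))) = Add(Rational(-1, 2), Mul(Rational(1, 4), Pow(Add(6, M), -1)), Mul(Rational(1, 4), M, a)))
Mul(n, Function('Y')(-12, -37)) = Mul(46, Mul(Rational(1, 4), Pow(Add(6, -12), -1), Add(-11, Mul(-2, -12), Mul(-37, Pow(-12, 2)), Mul(6, -12, -37)))) = Mul(46, Mul(Rational(1, 4), Pow(-6, -1), Add(-11, 24, Mul(-37, 144), 2664))) = Mul(46, Mul(Rational(1, 4), Rational(-1, 6), Add(-11, 24, -5328, 2664))) = Mul(46, Mul(Rational(1, 4), Rational(-1, 6), -2651)) = Mul(46, Rational(2651, 24)) = Rational(60973, 12)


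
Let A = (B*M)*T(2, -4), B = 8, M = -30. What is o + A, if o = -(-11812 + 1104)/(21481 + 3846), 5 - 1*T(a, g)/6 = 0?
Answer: -182343692/25327 ≈ -7199.6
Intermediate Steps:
T(a, g) = 30 (T(a, g) = 30 - 6*0 = 30 + 0 = 30)
o = 10708/25327 (o = -(-10708)/25327 = -1*(-10708/25327) = 10708/25327 ≈ 0.42279)
A = -7200 (A = (8*(-30))*30 = -240*30 = -7200)
o + A = 10708/25327 - 7200 = -182343692/25327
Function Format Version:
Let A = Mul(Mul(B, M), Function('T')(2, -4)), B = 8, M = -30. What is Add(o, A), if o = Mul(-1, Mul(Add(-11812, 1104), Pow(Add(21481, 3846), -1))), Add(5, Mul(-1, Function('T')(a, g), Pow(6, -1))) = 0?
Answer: Rational(-182343692, 25327) ≈ -7199.6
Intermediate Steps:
Function('T')(a, g) = 30 (Function('T')(a, g) = Add(30, Mul(-6, 0)) = Add(30, 0) = 30)
o = Rational(10708, 25327) (o = Mul(-1, Mul(-10708, Pow(25327, -1))) = Mul(-1, Mul(-10708, Rational(1, 25327))) = Mul(-1, Rational(-10708, 25327)) = Rational(10708, 25327) ≈ 0.42279)
A = -7200 (A = Mul(Mul(8, -30), 30) = Mul(-240, 30) = -7200)
Add(o, A) = Add(Rational(10708, 25327), -7200) = Rational(-182343692, 25327)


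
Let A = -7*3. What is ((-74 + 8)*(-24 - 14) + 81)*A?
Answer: -54369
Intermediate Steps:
A = -21
((-74 + 8)*(-24 - 14) + 81)*A = ((-74 + 8)*(-24 - 14) + 81)*(-21) = (-66*(-38) + 81)*(-21) = (2508 + 81)*(-21) = 2589*(-21) = -54369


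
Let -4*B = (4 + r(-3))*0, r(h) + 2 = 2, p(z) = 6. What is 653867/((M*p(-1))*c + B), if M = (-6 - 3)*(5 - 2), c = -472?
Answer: 653867/76464 ≈ 8.5513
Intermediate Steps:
r(h) = 0 (r(h) = -2 + 2 = 0)
M = -27 (M = -9*3 = -27)
B = 0 (B = -(4 + 0)*0/4 = -0 = -¼*0 = 0)
653867/((M*p(-1))*c + B) = 653867/(-27*6*(-472) + 0) = 653867/(-162*(-472) + 0) = 653867/(76464 + 0) = 653867/76464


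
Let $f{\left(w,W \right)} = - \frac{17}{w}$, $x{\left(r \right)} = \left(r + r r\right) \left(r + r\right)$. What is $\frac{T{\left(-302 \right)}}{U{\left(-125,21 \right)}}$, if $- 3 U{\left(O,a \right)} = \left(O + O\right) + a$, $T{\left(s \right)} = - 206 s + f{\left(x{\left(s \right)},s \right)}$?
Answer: $\frac{10247213745939}{12573201032} \approx 815.0$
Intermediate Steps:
$x{\left(r \right)} = 2 r \left(r + r^{2}\right)$ ($x{\left(r \right)} = \left(r + r^{2}\right) 2 r = 2 r \left(r + r^{2}\right)$)
$T{\left(s \right)} = - 206 s - \frac{17}{2 s^{2} \left(1 + s\right)}$
$U{\left(O,a \right)} = - \frac{2 O}{3} - \frac{a}{3}$ ($U{\left(O,a \right)} = - \frac{\left(O + O\right) + a}{3} = - \frac{2 O + a}{3} = - \frac{a + 2 O}{3} = - \frac{2 O}{3} - \frac{a}{3}$)
$\frac{T{\left(-302 \right)}}{U{\left(-125,21 \right)}} = \frac{\frac{1}{2} \cdot \frac{1}{91204} \frac{1}{1 - 302} \left(-17 + 412 \left(-302\right)^{3} \left(-1 - -302\right)\right)}{\left(- \frac{2}{3}\right) \left(-125\right) - 7} = \frac{\frac{1}{2} \cdot \frac{1}{91204} \frac{1}{-301} \left(-17 + 412 \left(-27543608\right) \left(-1 + 302\right)\right)}{\frac{250}{3} - 7} = \frac{\frac{1}{2} \cdot \frac{1}{91204} \left(- \frac{1}{301}\right) \left(-17 + 412 \left(-27543608\right) 301\right)}{\frac{229}{3}} = \frac{1}{2} \cdot \frac{1}{91204} \left(- \frac{1}{301}\right) \left(-17 - 3415737915296\right) \frac{3}{229} = \frac{1}{2} \cdot \frac{1}{91204} \left(- \frac{1}{301}\right) \left(-3415737915313\right) \frac{3}{229} = \frac{3415737915313}{54904808} \cdot \frac{3}{229} = \frac{10247213745939}{12573201032}$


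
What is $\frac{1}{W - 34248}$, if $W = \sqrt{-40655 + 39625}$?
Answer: $- \frac{17124}{586463267} - \frac{i \sqrt{1030}}{1172926534} \approx -2.9199 \cdot 10^{-5} - 2.7362 \cdot 10^{-8} i$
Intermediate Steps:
$W = i \sqrt{1030}$ ($W = \sqrt{-1030} = i \sqrt{1030} \approx 32.094 i$)
$\frac{1}{W - 34248} = \frac{1}{i \sqrt{1030} - 34248} = \frac{1}{-34248 + i \sqrt{1030}}$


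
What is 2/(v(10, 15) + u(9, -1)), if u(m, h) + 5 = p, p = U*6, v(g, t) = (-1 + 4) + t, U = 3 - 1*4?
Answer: 2/7 ≈ 0.28571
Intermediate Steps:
U = -1 (U = 3 - 4 = -1)
v(g, t) = 3 + t
p = -6 (p = -1*6 = -6)
u(m, h) = -11 (u(m, h) = -5 - 6 = -11)
2/(v(10, 15) + u(9, -1)) = 2/((3 + 15) - 11) = 2/(18 - 11) = 2/7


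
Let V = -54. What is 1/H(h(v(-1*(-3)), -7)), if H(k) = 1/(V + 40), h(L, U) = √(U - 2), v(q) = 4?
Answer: -14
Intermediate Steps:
h(L, U) = √(-2 + U)
H(k) = -1/14 (H(k) = 1/(-54 + 40) = 1/(-14) = -1/14)
1/H(h(v(-1*(-3)), -7)) = 1/(-1/14) = -14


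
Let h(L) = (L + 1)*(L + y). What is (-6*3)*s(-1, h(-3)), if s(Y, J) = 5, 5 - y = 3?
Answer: -90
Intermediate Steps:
y = 2 (y = 5 - 1*3 = 5 - 3 = 2)
h(L) = (1 + L)*(2 + L) (h(L) = (L + 1)*(L + 2) = (1 + L)*(2 + L))
(-6*3)*s(-1, h(-3)) = -6*3*5 = -18*5 = -90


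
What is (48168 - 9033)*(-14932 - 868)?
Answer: -618333000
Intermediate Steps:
(48168 - 9033)*(-14932 - 868) = 39135*(-15800) = -618333000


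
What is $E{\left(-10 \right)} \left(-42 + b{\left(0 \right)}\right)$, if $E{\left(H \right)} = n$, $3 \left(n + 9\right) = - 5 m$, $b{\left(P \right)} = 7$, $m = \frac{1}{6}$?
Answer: $\frac{5845}{18} \approx 324.72$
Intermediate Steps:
$m = \frac{1}{6} \approx 0.16667$
$n = - \frac{167}{18}$ ($n = -9 + \frac{\left(-5\right) \frac{1}{6}}{3} = -9 + \frac{1}{3} \left(- \frac{5}{6}\right) = -9 - \frac{5}{18} = - \frac{167}{18} \approx -9.2778$)
$E{\left(H \right)} = - \frac{167}{18}$
$E{\left(-10 \right)} \left(-42 + b{\left(0 \right)}\right) = - \frac{167 \left(-42 + 7\right)}{18} = \left(- \frac{167}{18}\right) \left(-35\right) = \frac{5845}{18}$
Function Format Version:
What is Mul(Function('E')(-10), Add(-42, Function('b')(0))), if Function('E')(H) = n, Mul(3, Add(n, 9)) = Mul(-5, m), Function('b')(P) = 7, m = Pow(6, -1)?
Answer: Rational(5845, 18) ≈ 324.72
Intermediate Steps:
m = Rational(1, 6) ≈ 0.16667
n = Rational(-167, 18) (n = Add(-9, Mul(Rational(1, 3), Mul(-5, Rational(1, 6)))) = Add(-9, Mul(Rational(1, 3), Rational(-5, 6))) = Add(-9, Rational(-5, 18)) = Rational(-167, 18) ≈ -9.2778)
Function('E')(H) = Rational(-167, 18)
Mul(Function('E')(-10), Add(-42, Function('b')(0))) = Mul(Rational(-167, 18), Add(-42, 7)) = Mul(Rational(-167, 18), -35) = Rational(5845, 18)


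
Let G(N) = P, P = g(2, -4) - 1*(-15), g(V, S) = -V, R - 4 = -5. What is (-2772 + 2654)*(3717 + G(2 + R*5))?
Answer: -440140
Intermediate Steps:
R = -1 (R = 4 - 5 = -1)
P = 13 (P = -1*2 - 1*(-15) = -2 + 15 = 13)
G(N) = 13
(-2772 + 2654)*(3717 + G(2 + R*5)) = (-2772 + 2654)*(3717 + 13) = -118*3730 = -440140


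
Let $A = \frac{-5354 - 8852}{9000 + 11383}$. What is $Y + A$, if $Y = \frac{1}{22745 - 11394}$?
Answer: $- \frac{161231923}{231367433} \approx -0.69687$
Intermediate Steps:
$Y = \frac{1}{11351}$ ($Y = \frac{1}{22745 - 11394} = \frac{1}{11351} \approx 8.8098 \cdot 10^{-5}$)
$A = - \frac{14206}{20383} \approx -0.69695$
$Y + A = \frac{1}{11351} - \frac{14206}{20383} = - \frac{161231923}{231367433}$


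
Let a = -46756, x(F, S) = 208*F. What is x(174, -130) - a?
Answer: 82948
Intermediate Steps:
x(174, -130) - a = 208*174 - 1*(-46756) = 36192 + 46756 = 82948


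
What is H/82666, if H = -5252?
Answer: -2626/41333 ≈ -0.063533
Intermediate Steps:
H/82666 = -5252/82666 = -5252*1/82666 = -2626/41333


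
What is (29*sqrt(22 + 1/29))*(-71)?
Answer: -213*sqrt(2059) ≈ -9665.1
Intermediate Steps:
(29*sqrt(22 + 1/29))*(-71) = (29*sqrt(639/29))*(-71) = (29*(3*sqrt(2059)/29))*(-71) = (3*sqrt(2059))*(-71) = -213*sqrt(2059)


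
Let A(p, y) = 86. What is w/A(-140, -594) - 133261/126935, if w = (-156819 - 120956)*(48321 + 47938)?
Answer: -3394031672193321/10916410 ≈ -3.1091e+8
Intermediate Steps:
w = -26738343725 (w = -277775*96259 = -26738343725)
w/A(-140, -594) - 133261/126935 = -26738343725/86 - 133261/126935 = -3394031672193321/10916410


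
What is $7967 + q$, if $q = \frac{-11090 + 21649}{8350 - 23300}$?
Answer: $\frac{119096091}{14950} \approx 7966.3$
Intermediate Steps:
$q = - \frac{10559}{14950}$ ($q = \frac{10559}{-14950} = 10559 \left(- \frac{1}{14950}\right) = - \frac{10559}{14950} \approx -0.70629$)
$7967 + q = 7967 - \frac{10559}{14950} = \frac{119096091}{14950}$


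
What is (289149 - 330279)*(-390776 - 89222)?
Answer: 19742317740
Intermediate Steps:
(289149 - 330279)*(-390776 - 89222) = -41130*(-479998) = 19742317740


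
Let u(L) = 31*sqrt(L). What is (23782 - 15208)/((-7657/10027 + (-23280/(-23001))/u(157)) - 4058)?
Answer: -319905349389825935648512446/151436925561135320270568821 - 16390894431213915360*sqrt(157)/151436925561135320270568821 ≈ -2.1125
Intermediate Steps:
(23782 - 15208)/((-7657/10027 + (-23280/(-23001))/u(157)) - 4058) = (23782 - 15208)/((-7657/10027 + (-23280/(-23001))/((31*sqrt(157)))) - 4058) = 8574/((-7657*1/10027 + (-23280*(-1/23001))*(sqrt(157)/4867)) - 4058) = 8574/((-7657/10027 + 7760*(sqrt(157)/4867)/7667) - 4058) = 8574/((-7657/10027 + 7760*sqrt(157)/37315289) - 4058) = 8574/(-40697223/10027 + 7760*sqrt(157)/37315289)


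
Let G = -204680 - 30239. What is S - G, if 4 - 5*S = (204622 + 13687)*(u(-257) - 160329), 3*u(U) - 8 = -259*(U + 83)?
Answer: 95167254914/15 ≈ 6.3445e+9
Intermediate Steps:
G = -234919
u(U) = -7163 - 259*U/3 (u(U) = 8/3 + (-259*(U + 83))/3 = 8/3 + (-259*(83 + U))/3 = 8/3 + (-21497 - 259*U)/3 = 8/3 + (-21497/3 - 259*U/3) = -7163 - 259*U/3)
S = 95163731129/15 (S = 4/5 - (204622 + 13687)*((-7163 - 259/3*(-257)) - 160329)/5 = 4/5 - 218309*((-7163 + 66563/3) - 160329)/5 = 4/5 - 218309*(45074/3 - 160329)/5 = 4/5 - 218309*(-435913)/(5*3) = 4/5 - 1/5*(-95163731117/3) = 4/5 + 95163731117/15 = 95163731129/15 ≈ 6.3442e+9)
S - G = 95163731129/15 - 1*(-234919) = 95163731129/15 + 234919 = 95167254914/15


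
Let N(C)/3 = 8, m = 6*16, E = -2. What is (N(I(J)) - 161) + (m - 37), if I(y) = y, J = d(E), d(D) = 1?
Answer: -78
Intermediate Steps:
J = 1
m = 96
N(C) = 24 (N(C) = 3*8 = 24)
(N(I(J)) - 161) + (m - 37) = (24 - 161) + (96 - 37) = -137 + 59 = -78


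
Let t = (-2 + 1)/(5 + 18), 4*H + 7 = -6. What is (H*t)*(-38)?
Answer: -247/46 ≈ -5.3696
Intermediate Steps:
H = -13/4 (H = -7/4 + (¼)*(-6) = -7/4 - 3/2 = -13/4 ≈ -3.2500)
t = -1/23 ≈ -0.043478
(H*t)*(-38) = -13/4*(-1/23)*(-38) = (13/92)*(-38) = -247/46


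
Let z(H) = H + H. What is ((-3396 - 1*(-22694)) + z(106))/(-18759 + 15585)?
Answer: -9755/1587 ≈ -6.1468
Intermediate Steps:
z(H) = 2*H
((-3396 - 1*(-22694)) + z(106))/(-18759 + 15585) = ((-3396 - 1*(-22694)) + 2*106)/(-18759 + 15585) = ((-3396 + 22694) + 212)/(-3174) = (19298 + 212)*(-1/3174) = 19510*(-1/3174) = -9755/1587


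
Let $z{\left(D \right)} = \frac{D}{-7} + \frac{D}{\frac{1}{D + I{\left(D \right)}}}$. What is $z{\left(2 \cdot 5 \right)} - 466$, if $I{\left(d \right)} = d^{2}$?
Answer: $\frac{4428}{7} \approx 632.57$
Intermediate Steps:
$z{\left(D \right)} = - \frac{D}{7} + D \left(D + D^{2}\right)$ ($z{\left(D \right)} = \frac{D}{-7} + \frac{D}{\frac{1}{D + D^{2}}} = D \left(- \frac{1}{7}\right) + D \left(D + D^{2}\right) = - \frac{D}{7} + D \left(D + D^{2}\right)$)
$z{\left(2 \cdot 5 \right)} - 466 = 2 \cdot 5 \left(- \frac{1}{7} + 2 \cdot 5 + \left(2 \cdot 5\right)^{2}\right) - 466 = 10 \left(- \frac{1}{7} + 10 + 10^{2}\right) - 466 = 10 \left(- \frac{1}{7} + 10 + 100\right) - 466 = 10 \cdot \frac{769}{7} - 466 = \frac{7690}{7} - 466 = \frac{4428}{7}$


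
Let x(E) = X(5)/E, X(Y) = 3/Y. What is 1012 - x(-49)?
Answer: 247943/245 ≈ 1012.0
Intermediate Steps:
x(E) = 3/(5*E) (x(E) = (3/5)/E = (3*(⅕))/E = 3/(5*E))
1012 - x(-49) = 1012 - 3/(5*(-49)) = 1012 - 3*(-1)/(5*49) = 1012 - 1*(-3/245) = 1012 + 3/245 = 247943/245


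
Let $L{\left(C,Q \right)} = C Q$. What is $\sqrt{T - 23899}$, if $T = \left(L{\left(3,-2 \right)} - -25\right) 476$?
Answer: $i \sqrt{14855} \approx 121.88 i$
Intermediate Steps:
$T = 9044$ ($T = \left(3 \left(-2\right) - -25\right) 476 = \left(-6 + 25\right) 476 = 19 \cdot 476 = 9044$)
$\sqrt{T - 23899} = \sqrt{9044 - 23899} = \sqrt{-14855} = i \sqrt{14855}$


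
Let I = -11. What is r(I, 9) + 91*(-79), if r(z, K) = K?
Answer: -7180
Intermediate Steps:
r(I, 9) + 91*(-79) = 9 + 91*(-79) = 9 - 7189 = -7180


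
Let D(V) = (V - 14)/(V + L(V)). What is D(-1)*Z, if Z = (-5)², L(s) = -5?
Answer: 125/2 ≈ 62.500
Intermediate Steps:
D(V) = (-14 + V)/(-5 + V) (D(V) = (V - 14)/(V - 5) = (-14 + V)/(-5 + V))
Z = 25
D(-1)*Z = ((-14 - 1)/(-5 - 1))*25 = (-15/(-6))*25 = -⅙*(-15)*25 = (5/2)*25 = 125/2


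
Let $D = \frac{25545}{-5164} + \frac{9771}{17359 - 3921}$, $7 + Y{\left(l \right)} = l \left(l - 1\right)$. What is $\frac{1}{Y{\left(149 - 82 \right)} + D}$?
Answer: $\frac{34696916}{153040476007} \approx 0.00022672$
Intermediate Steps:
$Y{\left(l \right)} = -7 + l \left(-1 + l\right)$ ($Y{\left(l \right)} = -7 + l \left(l - 1\right) = -7 + l \left(-1 + l\right)$)
$D = - \frac{146408133}{34696916}$ ($D = 25545 \left(- \frac{1}{5164}\right) + \frac{9771}{13438} = - \frac{25545}{5164} + 9771 \cdot \frac{1}{13438} = - \frac{25545}{5164} + \frac{9771}{13438} = - \frac{146408133}{34696916} \approx -4.2196$)
$\frac{1}{Y{\left(149 - 82 \right)} + D} = \frac{1}{\left(-7 + \left(149 - 82\right)^{2} - \left(149 - 82\right)\right) - \frac{146408133}{34696916}} = \frac{1}{\left(-7 + 67^{2} - 67\right) - \frac{146408133}{34696916}} = \frac{1}{\left(-7 + 4489 - 67\right) - \frac{146408133}{34696916}} = \frac{1}{4415 - \frac{146408133}{34696916}} = \frac{1}{\frac{153040476007}{34696916}} = \frac{34696916}{153040476007}$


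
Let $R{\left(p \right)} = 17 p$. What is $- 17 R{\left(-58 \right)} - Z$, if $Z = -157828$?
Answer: $174590$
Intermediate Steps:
$- 17 R{\left(-58 \right)} - Z = - 17 \cdot 17 \left(-58\right) - -157828 = \left(-17\right) \left(-986\right) + 157828 = 16762 + 157828 = 174590$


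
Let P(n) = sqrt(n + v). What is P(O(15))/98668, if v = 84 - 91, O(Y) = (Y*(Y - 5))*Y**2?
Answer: sqrt(33743)/98668 ≈ 0.0018617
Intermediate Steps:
O(Y) = Y**3*(-5 + Y) (O(Y) = (Y*(-5 + Y))*Y**2 = Y**3*(-5 + Y))
v = -7
P(n) = sqrt(-7 + n) (P(n) = sqrt(n - 7) = sqrt(-7 + n))
P(O(15))/98668 = sqrt(-7 + 15**3*(-5 + 15))/98668 = sqrt(-7 + 3375*10)*(1/98668) = sqrt(-7 + 33750)*(1/98668) = sqrt(33743)*(1/98668) = sqrt(33743)/98668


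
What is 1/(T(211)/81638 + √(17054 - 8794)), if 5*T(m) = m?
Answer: -86128090/1376273568541479 + 333238152200*√2065/1376273568541479 ≈ 0.011003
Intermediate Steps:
T(m) = m/5
1/(T(211)/81638 + √(17054 - 8794)) = 1/(((⅕)*211)/81638 + √(17054 - 8794)) = 1/((211/5)*(1/81638) + √8260) = 1/(211/408190 + 2*√2065)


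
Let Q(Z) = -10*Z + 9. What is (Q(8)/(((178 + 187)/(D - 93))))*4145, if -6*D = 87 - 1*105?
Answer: 5297310/73 ≈ 72566.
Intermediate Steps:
D = 3 (D = -(87 - 1*105)/6 = -(87 - 105)/6 = -1/6*(-18) = 3)
Q(Z) = 9 - 10*Z
(Q(8)/(((178 + 187)/(D - 93))))*4145 = ((9 - 10*8)/(((178 + 187)/(3 - 93))))*4145 = ((9 - 80)/((365/(-90))))*4145 = -71/(365*(-1/90))*4145 = -71/(-73/18)*4145 = -71*(-18/73)*4145 = (1278/73)*4145 = 5297310/73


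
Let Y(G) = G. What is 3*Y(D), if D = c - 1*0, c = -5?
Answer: -15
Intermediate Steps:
D = -5 (D = -5 - 1*0 = -5 + 0 = -5)
3*Y(D) = 3*(-5) = -15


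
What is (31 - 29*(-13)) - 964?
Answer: -556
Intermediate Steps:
(31 - 29*(-13)) - 964 = (31 + 377) - 964 = 408 - 964 = -556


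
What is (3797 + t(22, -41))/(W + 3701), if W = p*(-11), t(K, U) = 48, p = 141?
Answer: 769/430 ≈ 1.7884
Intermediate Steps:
W = -1551 (W = 141*(-11) = -1551)
(3797 + t(22, -41))/(W + 3701) = (3797 + 48)/(-1551 + 3701) = 3845/2150 = 3845*(1/2150) = 769/430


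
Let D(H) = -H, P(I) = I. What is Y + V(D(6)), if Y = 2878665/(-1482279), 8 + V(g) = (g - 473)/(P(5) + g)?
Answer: 231758248/494093 ≈ 469.06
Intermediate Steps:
V(g) = -8 + (-473 + g)/(5 + g) (V(g) = -8 + (g - 473)/(5 + g) = -8 + (-473 + g)/(5 + g))
Y = -959555/494093 (Y = 2878665*(-1/1482279) = -959555/494093 ≈ -1.9421)
Y + V(D(6)) = -959555/494093 + (-513 - (-7)*6)/(5 - 1*6) = -959555/494093 + (-513 - 7*(-6))/(5 - 6) = -959555/494093 + (-513 + 42)/(-1) = -959555/494093 - 1*(-471) = -959555/494093 + 471 = 231758248/494093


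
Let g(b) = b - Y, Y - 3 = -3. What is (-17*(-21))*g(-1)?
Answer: -357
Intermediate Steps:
Y = 0 (Y = 3 - 3 = 0)
g(b) = b (g(b) = b - 1*0 = b + 0 = b)
(-17*(-21))*g(-1) = -17*(-21)*(-1) = 357*(-1) = -357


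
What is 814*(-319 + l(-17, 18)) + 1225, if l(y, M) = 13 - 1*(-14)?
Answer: -236463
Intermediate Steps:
l(y, M) = 27 (l(y, M) = 13 + 14 = 27)
814*(-319 + l(-17, 18)) + 1225 = 814*(-319 + 27) + 1225 = 814*(-292) + 1225 = -237688 + 1225 = -236463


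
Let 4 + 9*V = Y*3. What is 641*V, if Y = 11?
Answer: 18589/9 ≈ 2065.4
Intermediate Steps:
V = 29/9 (V = -4/9 + (11*3)/9 = -4/9 + (1/9)*33 = -4/9 + 11/3 = 29/9 ≈ 3.2222)
641*V = 641*(29/9) = 18589/9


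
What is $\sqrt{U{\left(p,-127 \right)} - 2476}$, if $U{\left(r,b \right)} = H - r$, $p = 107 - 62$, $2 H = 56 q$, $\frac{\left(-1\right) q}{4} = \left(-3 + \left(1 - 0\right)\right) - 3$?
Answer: $i \sqrt{1961} \approx 44.283 i$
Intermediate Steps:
$q = 20$ ($q = - 4 \left(\left(-3 + \left(1 - 0\right)\right) - 3\right) = - 4 \left(\left(-3 + \left(1 + 0\right)\right) - 3\right) = - 4 \left(\left(-3 + 1\right) - 3\right) = - 4 \left(-2 - 3\right) = \left(-4\right) \left(-5\right) = 20$)
$H = 560$ ($H = \frac{56 \cdot 20}{2} = \frac{1}{2} \cdot 1120 = 560$)
$p = 45$
$U{\left(r,b \right)} = 560 - r$
$\sqrt{U{\left(p,-127 \right)} - 2476} = \sqrt{\left(560 - 45\right) - 2476} = \sqrt{515 - 2476} = \sqrt{-1961} = i \sqrt{1961}$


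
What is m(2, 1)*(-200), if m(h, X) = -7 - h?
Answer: 1800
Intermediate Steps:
m(2, 1)*(-200) = (-7 - 1*2)*(-200) = (-7 - 2)*(-200) = -9*(-200) = 1800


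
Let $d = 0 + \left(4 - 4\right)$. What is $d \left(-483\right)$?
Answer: $0$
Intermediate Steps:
$d = 0$ ($d = 0 + \left(4 - 4\right) = 0 + 0 = 0$)
$d \left(-483\right) = 0 \left(-483\right) = 0$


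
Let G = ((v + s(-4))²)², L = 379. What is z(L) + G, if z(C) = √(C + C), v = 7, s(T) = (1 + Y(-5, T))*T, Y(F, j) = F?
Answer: 279841 + √758 ≈ 2.7987e+5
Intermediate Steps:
s(T) = -4*T (s(T) = (1 - 5)*T = -4*T)
z(C) = √2*√C (z(C) = √(2*C) = √2*√C)
G = 279841 (G = ((7 - 4*(-4))²)² = ((7 + 16)²)² = (23²)² = 529² = 279841)
z(L) + G = √2*√379 + 279841 = √758 + 279841 = 279841 + √758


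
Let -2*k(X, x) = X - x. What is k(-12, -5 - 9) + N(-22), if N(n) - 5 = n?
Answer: -18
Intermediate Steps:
N(n) = 5 + n
k(X, x) = x/2 - X/2 (k(X, x) = -(X - x)/2 = x/2 - X/2)
k(-12, -5 - 9) + N(-22) = ((-5 - 9)/2 - ½*(-12)) + (5 - 22) = ((½)*(-14) + 6) - 17 = (-7 + 6) - 17 = -1 - 17 = -18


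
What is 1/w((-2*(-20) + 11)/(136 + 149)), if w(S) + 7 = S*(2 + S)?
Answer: -9025/59656 ≈ -0.15128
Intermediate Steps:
w(S) = -7 + S*(2 + S)
1/w((-2*(-20) + 11)/(136 + 149)) = 1/(-7 + ((-2*(-20) + 11)/(136 + 149))² + 2*((-2*(-20) + 11)/(136 + 149))) = 1/(-7 + ((40 + 11)/285)² + 2*((40 + 11)/285)) = 1/(-7 + (51*(1/285))² + 2*(51*(1/285))) = 1/(-7 + (17/95)² + 2*(17/95)) = 1/(-7 + 289/9025 + 34/95) = 1/(-59656/9025) = -9025/59656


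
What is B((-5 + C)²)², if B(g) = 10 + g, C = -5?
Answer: 12100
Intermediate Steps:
B((-5 + C)²)² = (10 + (-5 - 5)²)² = (10 + (-10)²)² = (10 + 100)² = 110² = 12100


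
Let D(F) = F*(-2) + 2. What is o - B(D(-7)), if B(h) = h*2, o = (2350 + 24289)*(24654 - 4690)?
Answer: 531820964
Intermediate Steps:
D(F) = 2 - 2*F (D(F) = -2*F + 2 = 2 - 2*F)
o = 531820996 (o = 26639*19964 = 531820996)
B(h) = 2*h
o - B(D(-7)) = 531820996 - 2*(2 - 2*(-7)) = 531820996 - 2*(2 + 14) = 531820996 - 2*16 = 531820996 - 1*32 = 531820996 - 32 = 531820964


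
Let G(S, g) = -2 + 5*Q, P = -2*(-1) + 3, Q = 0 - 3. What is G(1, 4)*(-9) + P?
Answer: 158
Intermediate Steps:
Q = -3
P = 5 (P = 2 + 3 = 5)
G(S, g) = -17 (G(S, g) = -2 + 5*(-3) = -2 - 15 = -17)
G(1, 4)*(-9) + P = -17*(-9) + 5 = 153 + 5 = 158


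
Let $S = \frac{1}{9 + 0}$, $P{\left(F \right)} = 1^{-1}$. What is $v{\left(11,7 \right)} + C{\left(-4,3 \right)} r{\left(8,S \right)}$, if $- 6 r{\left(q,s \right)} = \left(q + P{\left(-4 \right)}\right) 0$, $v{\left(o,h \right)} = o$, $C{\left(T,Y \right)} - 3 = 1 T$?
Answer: $11$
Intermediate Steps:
$C{\left(T,Y \right)} = 3 + T$ ($C{\left(T,Y \right)} = 3 + 1 T = 3 + T$)
$P{\left(F \right)} = 1$
$S = \frac{1}{9} \approx 0.11111$
$r{\left(q,s \right)} = 0$ ($r{\left(q,s \right)} = - \frac{\left(q + 1\right) 0}{6} = - \frac{\left(1 + q\right) 0}{6} = \left(- \frac{1}{6}\right) 0 = 0$)
$v{\left(11,7 \right)} + C{\left(-4,3 \right)} r{\left(8,S \right)} = 11 + \left(3 - 4\right) 0 = 11 - 0 = 11 + 0 = 11$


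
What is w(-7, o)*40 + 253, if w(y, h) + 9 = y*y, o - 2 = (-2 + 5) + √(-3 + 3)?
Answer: 1853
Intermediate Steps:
o = 5 (o = 2 + ((-2 + 5) + √(-3 + 3)) = 2 + (3 + √0) = 2 + (3 + 0) = 2 + 3 = 5)
w(y, h) = -9 + y² (w(y, h) = -9 + y*y = -9 + y²)
w(-7, o)*40 + 253 = (-9 + (-7)²)*40 + 253 = (-9 + 49)*40 + 253 = 40*40 + 253 = 1600 + 253 = 1853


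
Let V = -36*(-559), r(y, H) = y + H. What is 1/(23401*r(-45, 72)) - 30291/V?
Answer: -2126516837/1412765172 ≈ -1.5052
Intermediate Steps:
r(y, H) = H + y
V = 20124
1/(23401*r(-45, 72)) - 30291/V = 1/(23401*(72 - 45)) - 30291/20124 = (1/23401)/27 - 30291*1/20124 = (1/23401)*(1/27) - 10097/6708 = 1/631827 - 10097/6708 = -2126516837/1412765172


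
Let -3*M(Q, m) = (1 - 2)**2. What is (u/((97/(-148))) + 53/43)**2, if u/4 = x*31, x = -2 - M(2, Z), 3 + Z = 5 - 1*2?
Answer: 15690336976609/156575169 ≈ 1.0021e+5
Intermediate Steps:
Z = 0 (Z = -3 + (5 - 1*2) = -3 + (5 - 2) = -3 + 3 = 0)
M(Q, m) = -1/3 (M(Q, m) = -(1 - 2)**2/3 = -1/3*(-1)**2 = -1/3*1 = -1/3)
x = -5/3 (x = -2 - 1*(-1/3) = -2 + 1/3 = -5/3 ≈ -1.6667)
u = -620/3 (u = 4*(-5/3*31) = 4*(-155/3) = -620/3 ≈ -206.67)
(u/((97/(-148))) + 53/43)**2 = (-620/(3*(97/(-148))) + 53/43)**2 = (-620/(3*(97*(-1/148))) + 53*(1/43))**2 = (-620/(3*(-97/148)) + 53/43)**2 = (-620/3*(-148/97) + 53/43)**2 = (91760/291 + 53/43)**2 = (3961103/12513)**2 = 15690336976609/156575169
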